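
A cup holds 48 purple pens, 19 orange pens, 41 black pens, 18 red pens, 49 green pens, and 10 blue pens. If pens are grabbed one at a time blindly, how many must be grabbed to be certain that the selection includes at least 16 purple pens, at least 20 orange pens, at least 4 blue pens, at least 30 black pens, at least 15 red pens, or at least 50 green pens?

The worst case stops just short of every target: 15 purple, 19 orange, 29 black, 14 red, 49 green, 3 blue — 15 + 19 + 29 + 14 + 49 + 3 = 129 pens.
One more pen must push some ink color to its target, so 129 + 1 = 130.

130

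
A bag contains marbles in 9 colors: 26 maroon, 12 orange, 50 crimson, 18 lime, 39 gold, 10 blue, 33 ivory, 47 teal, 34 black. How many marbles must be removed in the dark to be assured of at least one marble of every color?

260

The hardest color to obtain is blue: we could draw every other marble first — 269 − 10 = 259 marbles — without a single blue one.
The next draw must be blue, so 259 + 1 = 260.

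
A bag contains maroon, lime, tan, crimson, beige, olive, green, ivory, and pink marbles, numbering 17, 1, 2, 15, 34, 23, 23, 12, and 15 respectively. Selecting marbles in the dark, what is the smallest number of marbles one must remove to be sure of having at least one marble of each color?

The hardest color to obtain is lime: we could draw every other marble first — 142 − 1 = 141 marbles — without a single lime one.
The next draw must be lime, so 141 + 1 = 142.

142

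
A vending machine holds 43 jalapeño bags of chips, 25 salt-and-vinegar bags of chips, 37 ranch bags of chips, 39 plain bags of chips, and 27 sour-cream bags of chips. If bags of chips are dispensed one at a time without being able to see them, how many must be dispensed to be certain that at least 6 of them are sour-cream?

150

The worst case draws every non-sour-cream bag of chips first: 43 + 25 + 37 + 39 = 144.
The next 6 draws are then forced to be sour-cream, giving 144 + 6 = 150.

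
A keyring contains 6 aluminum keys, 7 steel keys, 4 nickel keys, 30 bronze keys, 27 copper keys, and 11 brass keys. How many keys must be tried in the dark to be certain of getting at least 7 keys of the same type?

In the worst case we take at most 6 of each type, but all 4 nickel (fewer than 6), giving 6 + 6 + 4 + 6 + 6 + 6 = 34.
One more key then forces some type to 7, so 34 + 1 = 35.

35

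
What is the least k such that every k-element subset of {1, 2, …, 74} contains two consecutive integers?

38

Partition {1, …, 74} into 37 pairs: {1,2}, {3,4}, …, {73,74}.
Choosing 37 integers — say the 37 even numbers 2, 4, …, 74 — takes one from each pair and avoids the property.
Choosing 38 forces two into the same pair by pigeonhole, and those are consecutive. So 38.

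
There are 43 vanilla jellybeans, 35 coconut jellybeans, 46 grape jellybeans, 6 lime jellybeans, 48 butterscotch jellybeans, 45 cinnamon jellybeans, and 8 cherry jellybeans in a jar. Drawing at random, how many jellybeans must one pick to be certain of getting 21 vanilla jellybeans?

To avoid vanilla jellybeans as long as possible, exhaust the other 6 flavors first.
The worst case draws every non-vanilla jellybean first: 35 + 46 + 6 + 48 + 45 + 8 = 188.
The next 21 draws are then forced to be vanilla, giving 188 + 21 = 209.

209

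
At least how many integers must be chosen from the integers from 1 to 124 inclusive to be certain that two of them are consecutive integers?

Partition {1, …, 124} into 62 pairs: {1,2}, {3,4}, …, {123,124}.
Choosing 62 integers — say the 62 even numbers 2, 4, …, 124 — takes one from each pair and avoids the property.
Choosing 63 forces two into the same pair by pigeonhole, and those are consecutive. So 63.

63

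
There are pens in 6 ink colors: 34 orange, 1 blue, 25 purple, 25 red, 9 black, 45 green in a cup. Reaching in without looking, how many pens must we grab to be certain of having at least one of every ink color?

The hardest ink color to obtain is blue: we could draw every other pen first — 139 − 1 = 138 pens — without a single blue one.
The next draw must be blue, so 138 + 1 = 139.

139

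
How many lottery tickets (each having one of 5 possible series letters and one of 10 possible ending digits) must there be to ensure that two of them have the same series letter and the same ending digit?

There are 5 × 10 = 50 (series letter, ending digit) combinations acting as pigeonholes.
With 50 lottery tickets we could place one in each, avoiding any repeat.
One more forces some (series letter, ending digit) pair to hold 2, so 50 + 1 = 51.

51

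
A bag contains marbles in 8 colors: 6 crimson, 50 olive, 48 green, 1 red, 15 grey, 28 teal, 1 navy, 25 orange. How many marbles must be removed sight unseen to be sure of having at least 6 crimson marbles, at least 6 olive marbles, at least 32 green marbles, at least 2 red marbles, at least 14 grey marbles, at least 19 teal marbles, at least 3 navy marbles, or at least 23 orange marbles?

97

The worst case stops just short of every target: 5 crimson, 5 olive, 31 green, 1 red, 13 grey, 18 teal, all 1 navy, 22 orange — 5 + 5 + 31 + 1 + 13 + 18 + 1 + 22 = 96 marbles.
One more marble must push some color to its target, so 96 + 1 = 97.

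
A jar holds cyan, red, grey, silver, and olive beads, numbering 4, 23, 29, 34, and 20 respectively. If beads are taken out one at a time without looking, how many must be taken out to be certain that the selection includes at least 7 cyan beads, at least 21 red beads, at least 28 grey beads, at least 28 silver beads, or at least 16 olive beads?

The worst case stops just short of every target: all 4 cyan, 20 red, 27 grey, 27 silver, 15 olive — 4 + 20 + 27 + 27 + 15 = 93 beads.
One more bead must push some color to its target, so 93 + 1 = 94.

94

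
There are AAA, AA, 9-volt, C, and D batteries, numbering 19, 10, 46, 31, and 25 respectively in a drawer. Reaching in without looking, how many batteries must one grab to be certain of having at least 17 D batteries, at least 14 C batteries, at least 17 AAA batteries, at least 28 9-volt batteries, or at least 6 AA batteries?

78

Each of the 5 types has its own threshold; avoid all of them simultaneously.
The worst case stops just short of every target: 16 AAA, 5 AA, 27 9-volt, 13 C, 16 D — 16 + 5 + 27 + 13 + 16 = 77 batteries.
One more battery must push some type to its target, so 77 + 1 = 78.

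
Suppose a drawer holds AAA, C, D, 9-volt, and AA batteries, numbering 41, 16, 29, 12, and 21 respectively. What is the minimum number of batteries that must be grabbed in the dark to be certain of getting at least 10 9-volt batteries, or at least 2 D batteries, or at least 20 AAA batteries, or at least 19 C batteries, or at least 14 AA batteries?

59

The worst case stops just short of every target: 19 AAA, all 16 C, 1 D, 9 9-volt, 13 AA — 19 + 16 + 1 + 9 + 13 = 58 batteries.
One more battery must push some type to its target, so 58 + 1 = 59.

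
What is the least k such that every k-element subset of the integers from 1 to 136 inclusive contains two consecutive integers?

69

Partition {1, …, 136} into 68 pairs: {1,2}, {3,4}, …, {135,136}.
Choosing 68 integers — say the 68 even numbers 2, 4, …, 136 — takes one from each pair and avoids the property.
Choosing 69 forces two into the same pair by pigeonhole, and those are consecutive. So 69.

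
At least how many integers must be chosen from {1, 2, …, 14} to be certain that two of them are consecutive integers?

8

Partition {1, …, 14} into 7 pairs: {1,2}, {3,4}, …, {13,14}.
Choosing 7 integers — say the 7 even numbers 2, 4, …, 14 — takes one from each pair and avoids the property.
Choosing 8 forces two into the same pair by pigeonhole, and those are consecutive. So 8.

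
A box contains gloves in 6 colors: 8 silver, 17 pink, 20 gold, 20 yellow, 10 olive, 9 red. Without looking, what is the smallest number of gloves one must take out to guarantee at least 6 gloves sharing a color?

31

The worst case takes 5 gloves of each color without reaching 6 of any: 6 × 5 = 30.
The next glove must bring some color to 6, so 30 + 1 = 31.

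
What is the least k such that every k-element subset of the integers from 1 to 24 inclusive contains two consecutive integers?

Partition {1, …, 24} into 12 pairs: {1,2}, {3,4}, …, {23,24}.
Choosing 12 integers — say the 12 even numbers 2, 4, …, 24 — takes one from each pair and avoids the property.
Choosing 13 forces two into the same pair by pigeonhole, and those are consecutive. So 13.

13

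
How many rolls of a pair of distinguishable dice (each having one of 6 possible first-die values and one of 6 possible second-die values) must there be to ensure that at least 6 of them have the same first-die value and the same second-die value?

There are 6 × 6 = 36 (first-die value, second-die value) combinations acting as pigeonholes.
With 36 × 5 = 180 rolls of a pair of distinguishable dice we could place exactly 5 in each, with no (first-die value, second-die value) pair reaching 6.
One more forces some (first-die value, second-die value) pair to hold 6, so 180 + 1 = 181.

181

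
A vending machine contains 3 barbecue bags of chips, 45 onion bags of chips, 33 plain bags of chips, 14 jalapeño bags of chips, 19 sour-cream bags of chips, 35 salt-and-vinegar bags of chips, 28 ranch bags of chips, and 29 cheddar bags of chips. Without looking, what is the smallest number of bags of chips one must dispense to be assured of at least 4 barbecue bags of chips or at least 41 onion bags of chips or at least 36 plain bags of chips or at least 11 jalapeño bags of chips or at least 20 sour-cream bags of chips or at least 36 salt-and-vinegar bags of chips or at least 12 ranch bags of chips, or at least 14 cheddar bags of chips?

The worst case stops just short of every target: 3 barbecue, 40 onion, all 33 plain, 10 jalapeño, 19 sour-cream, 35 salt-and-vinegar, 11 ranch, 13 cheddar — 3 + 40 + 33 + 10 + 19 + 35 + 11 + 13 = 164 bags of chips.
One more bag of chips must push some flavor to its target, so 164 + 1 = 165.

165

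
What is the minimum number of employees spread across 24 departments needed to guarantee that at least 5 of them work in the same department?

There are 24 departments acting as pigeonholes.
With 24 × 4 = 96 employees we could place exactly 4 in each, with no class reaching 5.
One more forces some class to hold 5, so 96 + 1 = 97.

97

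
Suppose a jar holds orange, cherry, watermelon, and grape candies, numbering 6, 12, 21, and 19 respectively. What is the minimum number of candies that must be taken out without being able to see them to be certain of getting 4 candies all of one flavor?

The worst case takes 3 candies of each flavor without reaching 4 of any: 4 × 3 = 12.
The next candy must bring some flavor to 4, so 12 + 1 = 13.

13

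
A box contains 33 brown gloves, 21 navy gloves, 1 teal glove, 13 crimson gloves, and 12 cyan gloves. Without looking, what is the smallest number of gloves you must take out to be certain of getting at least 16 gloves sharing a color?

In the worst case we take at most 15 of each color, but all 1 teal, all 13 crimson, and all 12 cyan (fewer than 15), giving 15 + 15 + 1 + 13 + 12 = 56.
One more glove then forces some color to 16, so 56 + 1 = 57.

57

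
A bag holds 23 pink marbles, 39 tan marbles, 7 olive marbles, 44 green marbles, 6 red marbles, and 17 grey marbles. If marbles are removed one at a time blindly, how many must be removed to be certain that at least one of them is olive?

130

The worst case draws every non-olive marble first: 23 + 39 + 44 + 6 + 17 = 129.
The next draw is then forced to be olive, giving 129 + 1 = 130.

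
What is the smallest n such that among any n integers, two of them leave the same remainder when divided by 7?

8

There are 7 residue classes modulo 7 acting as pigeonholes.
With 7 integers we could place one in each, avoiding any repeat.
One more forces some class to hold 2, so 7 + 1 = 8.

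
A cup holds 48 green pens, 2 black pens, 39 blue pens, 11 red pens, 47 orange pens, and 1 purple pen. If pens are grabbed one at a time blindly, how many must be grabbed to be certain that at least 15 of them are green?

To avoid green pens as long as possible, exhaust the other 5 ink colors first.
The worst case draws every non-green pen first: 2 + 39 + 11 + 47 + 1 = 100.
The next 15 draws are then forced to be green, giving 100 + 15 = 115.

115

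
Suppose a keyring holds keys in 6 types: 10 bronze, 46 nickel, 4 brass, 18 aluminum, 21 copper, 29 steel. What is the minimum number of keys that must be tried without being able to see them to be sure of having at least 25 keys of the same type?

102

In the worst case we take at most 24 of each type, but all 10 bronze, all 4 brass, all 18 aluminum, and all 21 copper (fewer than 24), giving 10 + 24 + 4 + 18 + 21 + 24 = 101.
One more key then forces some type to 25, so 101 + 1 = 102.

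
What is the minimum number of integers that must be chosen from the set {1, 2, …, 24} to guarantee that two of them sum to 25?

Partition {1, …, 24} into 12 pairs: {1,24}, {2,23}, …, {12,13}.
Choosing 12 integers — say the integers 1 through 12 — takes one from each pair and avoids the property.
Choosing 13 forces two into the same pair by pigeonhole, and those sum to 25. So 13.

13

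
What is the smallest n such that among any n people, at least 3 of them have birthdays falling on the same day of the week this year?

There are 7 days of the week acting as pigeonholes.
With 7 × 2 = 14 people we could place exactly 2 in each, with no class reaching 3.
One more forces some class to hold 3, so 14 + 1 = 15.

15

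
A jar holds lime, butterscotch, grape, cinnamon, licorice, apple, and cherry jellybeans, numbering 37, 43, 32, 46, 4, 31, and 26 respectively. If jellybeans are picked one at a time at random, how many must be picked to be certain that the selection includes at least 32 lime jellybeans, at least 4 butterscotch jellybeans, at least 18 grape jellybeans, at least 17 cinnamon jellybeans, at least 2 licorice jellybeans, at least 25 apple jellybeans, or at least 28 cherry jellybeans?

Each of the 7 flavors has its own threshold; avoid all of them simultaneously.
The worst case stops just short of every target: 31 lime, 3 butterscotch, 17 grape, 16 cinnamon, 1 licorice, 24 apple, all 26 cherry — 31 + 3 + 17 + 16 + 1 + 24 + 26 = 118 jellybeans.
One more jellybean must push some flavor to its target, so 118 + 1 = 119.

119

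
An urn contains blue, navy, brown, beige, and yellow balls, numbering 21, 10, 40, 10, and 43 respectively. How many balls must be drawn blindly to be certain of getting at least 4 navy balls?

118

To avoid navy balls as long as possible, exhaust the other 4 colors first.
The worst case draws every non-navy ball first: 21 + 40 + 10 + 43 = 114.
The next 4 draws are then forced to be navy, giving 114 + 4 = 118.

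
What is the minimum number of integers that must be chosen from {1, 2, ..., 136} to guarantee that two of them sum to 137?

69

Partition {1, …, 136} into 68 pairs: {1,136}, {2,135}, …, {68,69}.
Choosing 68 integers — say the integers 1 through 68 — takes one from each pair and avoids the property.
Choosing 69 forces two into the same pair by pigeonhole, and those sum to 137. So 69.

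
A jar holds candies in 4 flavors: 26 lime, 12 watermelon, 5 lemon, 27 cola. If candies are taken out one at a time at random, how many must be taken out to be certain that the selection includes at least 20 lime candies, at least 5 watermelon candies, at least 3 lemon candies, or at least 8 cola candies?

33

Each of the 4 flavors has its own threshold; avoid all of them simultaneously.
The worst case stops just short of every target: 19 lime, 4 watermelon, 2 lemon, 7 cola — 19 + 4 + 2 + 7 = 32 candies.
One more candy must push some flavor to its target, so 32 + 1 = 33.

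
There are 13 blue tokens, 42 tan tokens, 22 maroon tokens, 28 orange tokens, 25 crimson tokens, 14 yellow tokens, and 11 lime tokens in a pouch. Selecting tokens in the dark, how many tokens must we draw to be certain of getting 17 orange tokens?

144

To avoid orange tokens as long as possible, exhaust the other 6 colors first.
The worst case draws every non-orange token first: 13 + 42 + 22 + 25 + 14 + 11 = 127.
The next 17 draws are then forced to be orange, giving 127 + 17 = 144.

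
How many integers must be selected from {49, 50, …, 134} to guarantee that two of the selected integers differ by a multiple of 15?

Group the integers by remainder mod 15; there are 15 residue classes, each nonempty in this range.
Choosing one from each class (15 integers) avoids any shared remainder.
One more choice must repeat a class, so two differ by a multiple of 15. Hence 15 + 1 = 16.

16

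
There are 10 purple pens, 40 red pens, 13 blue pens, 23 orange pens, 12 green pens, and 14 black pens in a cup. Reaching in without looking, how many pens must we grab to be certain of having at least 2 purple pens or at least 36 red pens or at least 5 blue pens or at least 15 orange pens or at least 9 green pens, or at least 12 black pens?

74

The worst case stops just short of every target: 1 purple, 35 red, 4 blue, 14 orange, 8 green, 11 black — 1 + 35 + 4 + 14 + 8 + 11 = 73 pens.
One more pen must push some ink color to its target, so 73 + 1 = 74.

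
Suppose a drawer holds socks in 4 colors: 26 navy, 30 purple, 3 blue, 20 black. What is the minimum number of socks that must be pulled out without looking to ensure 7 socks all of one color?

In the worst case we take at most 6 of each color, but all 3 blue (fewer than 6), giving 6 + 6 + 3 + 6 = 21.
One more sock then forces some color to 7, so 21 + 1 = 22.

22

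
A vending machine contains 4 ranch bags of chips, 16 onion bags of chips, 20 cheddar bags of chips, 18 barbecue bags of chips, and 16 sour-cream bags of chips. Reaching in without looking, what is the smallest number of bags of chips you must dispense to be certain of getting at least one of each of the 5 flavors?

The hardest flavor to obtain is ranch: we could draw every other bag of chips first — 74 − 4 = 70 bags of chips — without a single ranch one.
The next draw must be ranch, so 70 + 1 = 71.

71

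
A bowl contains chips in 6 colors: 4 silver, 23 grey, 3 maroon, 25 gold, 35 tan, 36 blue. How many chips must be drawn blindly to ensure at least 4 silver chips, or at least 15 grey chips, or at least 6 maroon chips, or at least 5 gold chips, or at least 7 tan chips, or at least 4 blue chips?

34

Each of the 6 colors has its own threshold; avoid all of them simultaneously.
The worst case stops just short of every target: 3 silver, 14 grey, all 3 maroon, 4 gold, 6 tan, 3 blue — 3 + 14 + 3 + 4 + 6 + 3 = 33 chips.
One more chip must push some color to its target, so 33 + 1 = 34.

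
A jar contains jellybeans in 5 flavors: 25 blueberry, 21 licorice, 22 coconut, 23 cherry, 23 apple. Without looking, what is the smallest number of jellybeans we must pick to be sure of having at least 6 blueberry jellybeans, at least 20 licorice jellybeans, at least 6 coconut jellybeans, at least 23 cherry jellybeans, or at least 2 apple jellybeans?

The worst case stops just short of every target: 5 blueberry, 19 licorice, 5 coconut, 22 cherry, 1 apple — 5 + 19 + 5 + 22 + 1 = 52 jellybeans.
One more jellybean must push some flavor to its target, so 52 + 1 = 53.

53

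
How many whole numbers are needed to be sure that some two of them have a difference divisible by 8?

9

Two integers differ by a multiple of 8 exactly when they share a remainder mod 8.
There are 8 residue classes mod 8, so 8 integers can all lie in distinct classes.
One more integer must repeat a residue, giving a difference divisible by 8. So n = 8 + 1 = 9.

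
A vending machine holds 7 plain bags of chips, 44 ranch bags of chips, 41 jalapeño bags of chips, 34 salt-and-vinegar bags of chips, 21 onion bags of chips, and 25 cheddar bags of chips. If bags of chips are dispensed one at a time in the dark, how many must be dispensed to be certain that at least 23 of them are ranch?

151

The worst case draws every non-ranch bag of chips first: 7 + 41 + 34 + 21 + 25 = 128.
The next 23 draws are then forced to be ranch, giving 128 + 23 = 151.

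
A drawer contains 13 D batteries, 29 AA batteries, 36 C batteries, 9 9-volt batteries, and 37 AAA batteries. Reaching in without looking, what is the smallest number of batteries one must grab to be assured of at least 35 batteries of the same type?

Treat the 5 types as pigeonholes.
In the worst case we take at most 34 of each type, but all 13 D, all 29 AA, and all 9 9-volt (fewer than 34), giving 13 + 29 + 34 + 9 + 34 = 119.
One more battery then forces some type to 35, so 119 + 1 = 120.

120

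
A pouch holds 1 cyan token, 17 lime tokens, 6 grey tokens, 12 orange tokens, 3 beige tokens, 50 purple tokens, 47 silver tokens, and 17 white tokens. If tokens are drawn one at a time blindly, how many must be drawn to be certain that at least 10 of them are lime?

The worst case draws every non-lime token first: 1 + 6 + 12 + 3 + 50 + 47 + 17 = 136.
The next 10 draws are then forced to be lime, giving 136 + 10 = 146.

146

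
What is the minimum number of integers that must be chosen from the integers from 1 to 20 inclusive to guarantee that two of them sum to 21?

Partition {1, …, 20} into 10 pairs: {1,20}, {2,19}, …, {10,11}.
Choosing 10 integers — say the integers 1 through 10 — takes one from each pair and avoids the property.
Choosing 11 forces two into the same pair by pigeonhole, and those sum to 21. So 11.

11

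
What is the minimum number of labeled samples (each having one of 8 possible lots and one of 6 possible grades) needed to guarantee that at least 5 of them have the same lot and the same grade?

193

There are 8 × 6 = 48 (lot, grade) combinations acting as pigeonholes.
With 48 × 4 = 192 labeled samples we could place exactly 4 in each, with no (lot, grade) pair reaching 5.
One more forces some (lot, grade) pair to hold 5, so 192 + 1 = 193.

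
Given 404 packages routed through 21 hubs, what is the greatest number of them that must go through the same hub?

20

The 404 packages fall into 21 hubs.
If each of the 21 hubs held at most 19, the total would be at most 21 × 19 = 399 < 404, a contradiction.
So at least one holds ⌈404/21⌉ = 20.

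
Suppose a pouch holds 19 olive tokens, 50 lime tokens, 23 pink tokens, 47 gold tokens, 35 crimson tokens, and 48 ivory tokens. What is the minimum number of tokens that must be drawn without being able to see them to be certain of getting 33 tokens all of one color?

In the worst case we take at most 32 of each color, but all 19 olive and all 23 pink (fewer than 32), giving 19 + 32 + 23 + 32 + 32 + 32 = 170.
One more token then forces some color to 33, so 170 + 1 = 171.

171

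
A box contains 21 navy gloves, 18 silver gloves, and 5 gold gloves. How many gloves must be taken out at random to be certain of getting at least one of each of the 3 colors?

The hardest color to obtain is gold: we could draw every other glove first — 44 − 5 = 39 gloves — without a single gold one.
The next draw must be gold, so 39 + 1 = 40.

40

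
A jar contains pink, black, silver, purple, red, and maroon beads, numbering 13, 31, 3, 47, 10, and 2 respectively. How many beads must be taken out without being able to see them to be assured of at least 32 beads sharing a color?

In the worst case we take at most 31 of each color, but all 13 pink, all 3 silver, all 10 red, and all 2 maroon (fewer than 31), giving 13 + 31 + 3 + 31 + 10 + 2 = 90.
One more bead then forces some color to 32, so 90 + 1 = 91.

91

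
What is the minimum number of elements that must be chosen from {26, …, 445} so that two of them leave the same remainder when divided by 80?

81

Group the integers by remainder mod 80; there are 80 residue classes, each nonempty in this range.
Choosing one from each class (80 integers) avoids any shared remainder.
One more choice must repeat a class, so two differ by a multiple of 80. Hence 80 + 1 = 81.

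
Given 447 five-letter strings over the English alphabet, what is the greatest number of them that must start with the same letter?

The 447 five-letter strings over the English alphabet fall into 26 possible first letters.
If each of the 26 possible first letters held at most 17, the total would be at most 26 × 17 = 442 < 447, a contradiction.
So at least one holds ⌈447/26⌉ = 18.

18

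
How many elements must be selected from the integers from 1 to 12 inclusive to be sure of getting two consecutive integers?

7

Partition {1, …, 12} into 6 pairs: {1,2}, {3,4}, …, {11,12}.
Choosing 6 integers — say the 6 even numbers 2, 4, …, 12 — takes one from each pair and avoids the property.
Choosing 7 forces two into the same pair by pigeonhole, and those are consecutive. So 7.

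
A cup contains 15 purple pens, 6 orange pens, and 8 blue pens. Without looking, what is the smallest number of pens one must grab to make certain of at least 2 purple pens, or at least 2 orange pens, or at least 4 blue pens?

6

The worst case stops just short of every target: 1 purple, 1 orange, 3 blue — 1 + 1 + 3 = 5 pens.
One more pen must push some ink color to its target, so 5 + 1 = 6.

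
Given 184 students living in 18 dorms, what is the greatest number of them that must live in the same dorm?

11

If each of the 18 dorms held at most 10, the total would be at most 18 × 10 = 180 < 184, a contradiction.
So at least one holds ⌈184/18⌉ = 11.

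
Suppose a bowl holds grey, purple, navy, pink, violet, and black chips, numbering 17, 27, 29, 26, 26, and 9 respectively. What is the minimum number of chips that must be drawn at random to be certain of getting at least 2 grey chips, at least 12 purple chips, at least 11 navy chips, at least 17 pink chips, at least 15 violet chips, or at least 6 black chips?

The worst case stops just short of every target: 1 grey, 11 purple, 10 navy, 16 pink, 14 violet, 5 black — 1 + 11 + 10 + 16 + 14 + 5 = 57 chips.
One more chip must push some color to its target, so 57 + 1 = 58.

58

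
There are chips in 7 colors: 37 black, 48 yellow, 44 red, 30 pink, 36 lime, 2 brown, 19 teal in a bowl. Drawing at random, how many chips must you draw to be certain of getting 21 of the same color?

In the worst case we take at most 20 of each color, but all 2 brown and all 19 teal (fewer than 20), giving 20 + 20 + 20 + 20 + 20 + 2 + 19 = 121.
One more chip then forces some color to 21, so 121 + 1 = 122.

122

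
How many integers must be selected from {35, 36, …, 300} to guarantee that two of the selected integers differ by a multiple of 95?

96

Group the integers by remainder mod 95; there are 95 residue classes, each nonempty in this range.
Choosing one from each class (95 integers) avoids any shared remainder.
One more choice must repeat a class, so two differ by a multiple of 95. Hence 95 + 1 = 96.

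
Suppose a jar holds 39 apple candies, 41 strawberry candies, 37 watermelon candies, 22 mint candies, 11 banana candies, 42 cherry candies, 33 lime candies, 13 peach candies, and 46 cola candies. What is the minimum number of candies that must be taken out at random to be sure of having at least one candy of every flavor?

274

The hardest flavor to obtain is banana: we could draw every other candy first — 284 − 11 = 273 candies — without a single banana one.
The next draw must be banana, so 273 + 1 = 274.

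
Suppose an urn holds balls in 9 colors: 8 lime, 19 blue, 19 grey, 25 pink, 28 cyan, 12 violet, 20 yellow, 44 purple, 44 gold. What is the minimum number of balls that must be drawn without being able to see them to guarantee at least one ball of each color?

212

The hardest color to obtain is lime: we could draw every other ball first — 219 − 8 = 211 balls — without a single lime one.
The next draw must be lime, so 211 + 1 = 212.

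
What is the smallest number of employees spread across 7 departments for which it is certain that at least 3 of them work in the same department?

15

There are 7 departments acting as pigeonholes.
With 7 × 2 = 14 employees we could place exactly 2 in each, with no class reaching 3.
One more forces some class to hold 3, so 14 + 1 = 15.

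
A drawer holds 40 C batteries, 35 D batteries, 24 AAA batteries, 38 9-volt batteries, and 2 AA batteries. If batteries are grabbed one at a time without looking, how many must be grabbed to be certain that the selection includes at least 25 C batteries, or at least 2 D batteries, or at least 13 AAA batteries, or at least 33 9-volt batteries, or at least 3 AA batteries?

The worst case stops just short of every target: 24 C, 1 D, 12 AAA, 32 9-volt, 2 AA — 24 + 1 + 12 + 32 + 2 = 71 batteries.
One more battery must push some type to its target, so 71 + 1 = 72.

72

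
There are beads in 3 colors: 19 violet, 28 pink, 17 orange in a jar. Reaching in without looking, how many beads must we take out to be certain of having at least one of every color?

The hardest color to obtain is orange: we could draw every other bead first — 64 − 17 = 47 beads — without a single orange one.
The next draw must be orange, so 47 + 1 = 48.

48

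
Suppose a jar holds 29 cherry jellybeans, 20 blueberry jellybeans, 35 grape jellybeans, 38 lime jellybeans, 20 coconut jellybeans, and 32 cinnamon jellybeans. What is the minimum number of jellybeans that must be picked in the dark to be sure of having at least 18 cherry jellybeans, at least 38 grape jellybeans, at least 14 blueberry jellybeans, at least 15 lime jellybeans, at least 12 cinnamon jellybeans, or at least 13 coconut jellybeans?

The worst case stops just short of every target: 17 cherry, 13 blueberry, all 35 grape, 14 lime, 12 coconut, 11 cinnamon — 17 + 13 + 35 + 14 + 12 + 11 = 102 jellybeans.
One more jellybean must push some flavor to its target, so 102 + 1 = 103.

103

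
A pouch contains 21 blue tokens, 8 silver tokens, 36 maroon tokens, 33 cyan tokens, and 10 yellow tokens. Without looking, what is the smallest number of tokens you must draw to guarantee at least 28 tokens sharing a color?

In the worst case we take at most 27 of each color, but all 21 blue, all 8 silver, and all 10 yellow (fewer than 27), giving 21 + 8 + 27 + 27 + 10 = 93.
One more token then forces some color to 28, so 93 + 1 = 94.

94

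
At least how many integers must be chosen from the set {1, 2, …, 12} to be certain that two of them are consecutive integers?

Partition {1, …, 12} into 6 pairs: {1,2}, {3,4}, …, {11,12}.
Choosing 6 integers — say the 6 even numbers 2, 4, …, 12 — takes one from each pair and avoids the property.
Choosing 7 forces two into the same pair by pigeonhole, and those are consecutive. So 7.

7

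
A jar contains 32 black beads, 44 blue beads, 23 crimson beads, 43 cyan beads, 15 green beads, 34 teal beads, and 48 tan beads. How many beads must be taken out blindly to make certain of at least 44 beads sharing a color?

234

In the worst case we take at most 43 of each color, but all 32 black, all 23 crimson, all 15 green, and all 34 teal (fewer than 43), giving 32 + 43 + 23 + 43 + 15 + 34 + 43 = 233.
One more bead then forces some color to 44, so 233 + 1 = 234.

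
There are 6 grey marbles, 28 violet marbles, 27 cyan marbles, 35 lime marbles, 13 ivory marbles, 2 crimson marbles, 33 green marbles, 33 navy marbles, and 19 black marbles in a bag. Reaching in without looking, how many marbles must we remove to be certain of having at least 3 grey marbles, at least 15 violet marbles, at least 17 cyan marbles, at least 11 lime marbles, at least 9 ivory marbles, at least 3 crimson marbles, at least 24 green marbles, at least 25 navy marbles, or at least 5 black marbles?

104

The worst case stops just short of every target: 2 grey, 14 violet, 16 cyan, 10 lime, 8 ivory, 2 crimson, 23 green, 24 navy, 4 black — 2 + 14 + 16 + 10 + 8 + 2 + 23 + 24 + 4 = 103 marbles.
One more marble must push some color to its target, so 103 + 1 = 104.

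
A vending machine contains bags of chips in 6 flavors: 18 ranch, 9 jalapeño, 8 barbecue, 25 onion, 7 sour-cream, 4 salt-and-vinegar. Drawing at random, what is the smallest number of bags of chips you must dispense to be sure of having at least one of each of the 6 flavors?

68

The hardest flavor to obtain is salt-and-vinegar: we could draw every other bag of chips first — 71 − 4 = 67 bags of chips — without a single salt-and-vinegar one.
The next draw must be salt-and-vinegar, so 67 + 1 = 68.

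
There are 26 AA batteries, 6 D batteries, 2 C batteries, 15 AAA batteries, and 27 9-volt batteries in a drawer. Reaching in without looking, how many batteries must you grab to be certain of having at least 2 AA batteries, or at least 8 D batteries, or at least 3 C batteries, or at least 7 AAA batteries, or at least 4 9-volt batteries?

Each of the 5 types has its own threshold; avoid all of them simultaneously.
The worst case stops just short of every target: 1 AA, all 6 D, 2 C, 6 AAA, 3 9-volt — 1 + 6 + 2 + 6 + 3 = 18 batteries.
One more battery must push some type to its target, so 18 + 1 = 19.

19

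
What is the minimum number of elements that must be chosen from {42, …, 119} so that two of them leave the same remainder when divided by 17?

Use the pigeonhole principle on residue classes: group the integers by remainder mod 17; there are 17 residue classes, each nonempty in this range.
Choosing one from each class (17 integers) avoids any shared remainder.
One more choice must repeat a class, so two differ by a multiple of 17. Hence 17 + 1 = 18.

18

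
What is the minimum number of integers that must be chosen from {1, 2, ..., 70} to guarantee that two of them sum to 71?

Partition {1, …, 70} into 35 pairs: {1,70}, {2,69}, …, {35,36}.
Choosing 35 integers — say the integers 1 through 35 — takes one from each pair and avoids the property.
Choosing 36 forces two into the same pair by pigeonhole, and those sum to 71. So 36.

36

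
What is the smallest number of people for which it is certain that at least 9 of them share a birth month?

97

There are 12 months of the year acting as pigeonholes.
With 12 × 8 = 96 people we could place exactly 8 in each, with no class reaching 9.
One more forces some class to hold 9, so 96 + 1 = 97.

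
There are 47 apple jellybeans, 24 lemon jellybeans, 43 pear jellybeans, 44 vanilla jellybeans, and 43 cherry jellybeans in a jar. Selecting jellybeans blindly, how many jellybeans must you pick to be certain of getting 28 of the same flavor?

133

Treat the 5 flavors as pigeonholes.
In the worst case we take at most 27 of each flavor, but all 24 lemon (fewer than 27), giving 27 + 24 + 27 + 27 + 27 = 132.
One more jellybean then forces some flavor to 28, so 132 + 1 = 133.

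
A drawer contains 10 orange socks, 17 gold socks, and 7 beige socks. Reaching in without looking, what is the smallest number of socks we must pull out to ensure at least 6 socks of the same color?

Treat the 3 colors as pigeonholes.
The worst case takes 5 socks of each color without reaching 6 of any: 3 × 5 = 15.
The next sock must bring some color to 6, so 15 + 1 = 16.

16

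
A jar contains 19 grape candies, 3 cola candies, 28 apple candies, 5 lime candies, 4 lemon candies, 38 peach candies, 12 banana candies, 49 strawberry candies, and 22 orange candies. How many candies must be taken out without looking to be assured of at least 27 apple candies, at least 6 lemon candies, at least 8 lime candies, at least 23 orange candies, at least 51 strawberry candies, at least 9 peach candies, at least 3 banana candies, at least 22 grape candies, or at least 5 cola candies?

139

The worst case stops just short of every target: all 19 grape, all 3 cola, 26 apple, all 5 lime, all 4 lemon, 8 peach, 2 banana, all 49 strawberry, 22 orange — 19 + 3 + 26 + 5 + 4 + 8 + 2 + 49 + 22 = 138 candies.
One more candy must push some flavor to its target, so 138 + 1 = 139.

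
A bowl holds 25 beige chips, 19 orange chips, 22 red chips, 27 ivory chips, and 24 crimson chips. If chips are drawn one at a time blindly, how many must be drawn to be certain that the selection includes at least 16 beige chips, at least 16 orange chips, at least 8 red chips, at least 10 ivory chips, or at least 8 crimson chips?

The worst case stops just short of every target: 15 beige, 15 orange, 7 red, 9 ivory, 7 crimson — 15 + 15 + 7 + 9 + 7 = 53 chips.
One more chip must push some color to its target, so 53 + 1 = 54.

54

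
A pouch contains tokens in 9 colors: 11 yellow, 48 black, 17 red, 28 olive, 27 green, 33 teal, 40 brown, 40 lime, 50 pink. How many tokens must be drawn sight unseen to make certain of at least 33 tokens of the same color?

244

In the worst case we take at most 32 of each color, but all 11 yellow, all 17 red, all 28 olive, and all 27 green (fewer than 32), giving 11 + 32 + 17 + 28 + 27 + 32 + 32 + 32 + 32 = 243.
One more token then forces some color to 33, so 243 + 1 = 244.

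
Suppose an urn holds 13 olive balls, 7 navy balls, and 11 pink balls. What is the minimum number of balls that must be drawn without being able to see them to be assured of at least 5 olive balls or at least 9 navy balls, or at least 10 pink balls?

The worst case stops just short of every target: 4 olive, all 7 navy, 9 pink — 4 + 7 + 9 = 20 balls.
One more ball must push some color to its target, so 20 + 1 = 21.

21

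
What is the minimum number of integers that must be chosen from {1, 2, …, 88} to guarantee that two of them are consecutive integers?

45

Partition {1, …, 88} into 44 pairs: {1,2}, {3,4}, …, {87,88}.
Choosing 44 integers — say the 44 even numbers 2, 4, …, 88 — takes one from each pair and avoids the property.
Choosing 45 forces two into the same pair by pigeonhole, and those are consecutive. So 45.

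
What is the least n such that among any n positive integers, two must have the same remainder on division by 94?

95

Two integers differ by a multiple of 94 exactly when they share a remainder mod 94.
There are 94 residue classes mod 94, so 94 integers can all lie in distinct classes.
One more integer must repeat a residue, giving a difference divisible by 94. So n = 94 + 1 = 95.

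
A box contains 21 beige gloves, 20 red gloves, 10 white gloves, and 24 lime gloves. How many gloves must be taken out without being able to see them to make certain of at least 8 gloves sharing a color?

29

The worst case takes 7 gloves of each color without reaching 8 of any: 4 × 7 = 28.
The next glove must bring some color to 8, so 28 + 1 = 29.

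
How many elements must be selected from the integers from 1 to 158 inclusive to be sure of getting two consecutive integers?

Partition {1, …, 158} into 79 pairs: {1,2}, {3,4}, …, {157,158}.
Choosing 79 integers — say the 79 even numbers 2, 4, …, 158 — takes one from each pair and avoids the property.
Choosing 80 forces two into the same pair by pigeonhole, and those are consecutive. So 80.

80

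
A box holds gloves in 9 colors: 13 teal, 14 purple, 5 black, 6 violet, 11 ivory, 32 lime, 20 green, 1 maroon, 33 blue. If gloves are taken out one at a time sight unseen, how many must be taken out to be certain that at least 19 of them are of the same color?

Treat the 9 colors as pigeonholes.
In the worst case we take at most 18 of each color, but all 13 teal, all 14 purple, all 5 black, all 6 violet, all 11 ivory, and all 1 maroon (fewer than 18), giving 13 + 14 + 5 + 6 + 11 + 18 + 18 + 1 + 18 = 104.
One more glove then forces some color to 19, so 104 + 1 = 105.

105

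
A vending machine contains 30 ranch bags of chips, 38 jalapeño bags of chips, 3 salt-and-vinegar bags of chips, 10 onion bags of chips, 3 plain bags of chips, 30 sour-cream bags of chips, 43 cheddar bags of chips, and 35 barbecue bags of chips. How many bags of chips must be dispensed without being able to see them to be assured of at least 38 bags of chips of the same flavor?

186

Treat the 8 flavors as pigeonholes.
In the worst case we take at most 37 of each flavor, but all 30 ranch, all 3 salt-and-vinegar, all 10 onion, all 3 plain, all 30 sour-cream, and all 35 barbecue (fewer than 37), giving 30 + 37 + 3 + 10 + 3 + 30 + 37 + 35 = 185.
One more bag of chips then forces some flavor to 38, so 185 + 1 = 186.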